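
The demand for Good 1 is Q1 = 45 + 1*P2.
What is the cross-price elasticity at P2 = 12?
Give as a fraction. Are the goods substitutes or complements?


dQ1/dP2 = 1
At P2 = 12: Q1 = 45 + 1*12 = 57
Exy = (dQ1/dP2)(P2/Q1) = 1 * 12 / 57 = 4/19
Since Exy > 0, the goods are substitutes.

4/19 (substitutes)


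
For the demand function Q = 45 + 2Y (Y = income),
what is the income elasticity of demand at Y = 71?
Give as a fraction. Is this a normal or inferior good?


dQ/dY = 2
At Y = 71: Q = 45 + 2*71 = 187
Ey = (dQ/dY)(Y/Q) = 2 * 71 / 187 = 142/187
Since Ey > 0, this is a normal good.

142/187 (normal good)


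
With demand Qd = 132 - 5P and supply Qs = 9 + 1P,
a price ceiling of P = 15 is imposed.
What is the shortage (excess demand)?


At P = 15:
Qd = 132 - 5*15 = 57
Qs = 9 + 1*15 = 24
Shortage = Qd - Qs = 57 - 24 = 33

33


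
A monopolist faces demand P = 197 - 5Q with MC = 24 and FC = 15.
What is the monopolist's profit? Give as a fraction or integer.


MR = MC: 197 - 10Q = 24
Q* = 173/10
P* = 197 - 5*173/10 = 221/2
Profit = (P* - MC)*Q* - FC
= (221/2 - 24)*173/10 - 15
= 173/2*173/10 - 15
= 29929/20 - 15 = 29629/20

29629/20


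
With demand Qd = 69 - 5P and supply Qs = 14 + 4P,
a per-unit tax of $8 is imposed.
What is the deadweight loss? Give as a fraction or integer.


Pre-tax equilibrium quantity: Q* = 346/9
Post-tax equilibrium quantity: Q_tax = 62/3
Reduction in quantity: Q* - Q_tax = 160/9
DWL = (1/2) * tax * (Q* - Q_tax)
DWL = (1/2) * 8 * 160/9 = 640/9

640/9


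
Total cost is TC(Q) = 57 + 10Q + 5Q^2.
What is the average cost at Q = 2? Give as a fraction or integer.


TC(2) = 57 + 10*2 + 5*2^2
TC(2) = 57 + 20 + 20 = 97
AC = TC/Q = 97/2 = 97/2

97/2


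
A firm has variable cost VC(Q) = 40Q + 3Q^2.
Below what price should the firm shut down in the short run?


AVC(Q) = VC(Q)/Q = 40 + 3Q
AVC is increasing in Q, so minimum AVC is at Q -> 0+.
Min AVC = 40
The firm should shut down if P < 40.

40


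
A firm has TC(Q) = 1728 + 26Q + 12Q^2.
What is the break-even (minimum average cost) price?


AC(Q) = 1728/Q + 26 + 12Q
To minimize: dAC/dQ = -1728/Q^2 + 12 = 0
Q^2 = 1728/12 = 144
Q* = 12
Min AC = 1728/12 + 26 + 12*12
Min AC = 144 + 26 + 144 = 314

314


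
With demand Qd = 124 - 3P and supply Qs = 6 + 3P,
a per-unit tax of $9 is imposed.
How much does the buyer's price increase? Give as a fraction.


With a per-unit tax, the buyer's price increase depends on relative slopes.
Supply slope: d = 3, Demand slope: b = 3
Buyer's price increase = d * tax / (b + d)
= 3 * 9 / (3 + 3)
= 27 / 6 = 9/2

9/2


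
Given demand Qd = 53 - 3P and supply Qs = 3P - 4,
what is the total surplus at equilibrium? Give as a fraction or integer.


Find equilibrium: 53 - 3P = 3P - 4
53 + 4 = 6P
P* = 57/6 = 19/2
Q* = 3*19/2 - 4 = 49/2
Inverse demand: P = 53/3 - Q/3, so P_max = 53/3
Inverse supply: P = 4/3 + Q/3, so P_min = 4/3
CS = (1/2) * 49/2 * (53/3 - 19/2) = 2401/24
PS = (1/2) * 49/2 * (19/2 - 4/3) = 2401/24
TS = CS + PS = 2401/24 + 2401/24 = 2401/12

2401/12


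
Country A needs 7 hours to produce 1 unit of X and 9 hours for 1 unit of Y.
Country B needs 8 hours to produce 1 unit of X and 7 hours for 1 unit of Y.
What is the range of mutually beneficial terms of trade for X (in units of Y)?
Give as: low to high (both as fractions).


Opportunity cost of X for Country A = hours_X / hours_Y = 7/9 = 7/9 units of Y
Opportunity cost of X for Country B = hours_X / hours_Y = 8/7 = 8/7 units of Y
Terms of trade must be between the two opportunity costs.
Range: 7/9 to 8/7

7/9 to 8/7


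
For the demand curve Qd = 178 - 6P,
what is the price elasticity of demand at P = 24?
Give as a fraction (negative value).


dQ/dP = -6
At P = 24: Q = 178 - 6*24 = 34
E = (dQ/dP)(P/Q) = (-6)(24/34) = -72/17

-72/17


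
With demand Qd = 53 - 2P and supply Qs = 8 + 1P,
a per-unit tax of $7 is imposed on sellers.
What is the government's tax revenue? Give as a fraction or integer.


With tax on sellers, new supply: Qs' = 8 + 1(P - 7)
= 1 + 1P
New equilibrium quantity:
Q_new = 55/3
Tax revenue = tax * Q_new = 7 * 55/3 = 385/3

385/3


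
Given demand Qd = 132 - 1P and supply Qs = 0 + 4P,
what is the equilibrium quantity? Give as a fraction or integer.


First find equilibrium price:
132 - 1P = 0 + 4P
P* = 132/5 = 132/5
Then substitute into demand:
Q* = 132 - 1 * 132/5 = 528/5

528/5


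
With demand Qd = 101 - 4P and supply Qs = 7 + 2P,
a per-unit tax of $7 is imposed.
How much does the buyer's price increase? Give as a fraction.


With a per-unit tax, the buyer's price increase depends on relative slopes.
Supply slope: d = 2, Demand slope: b = 4
Buyer's price increase = d * tax / (b + d)
= 2 * 7 / (4 + 2)
= 14 / 6 = 7/3

7/3


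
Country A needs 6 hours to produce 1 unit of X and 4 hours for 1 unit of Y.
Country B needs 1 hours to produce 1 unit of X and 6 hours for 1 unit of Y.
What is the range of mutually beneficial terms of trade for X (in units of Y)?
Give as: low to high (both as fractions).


Opportunity cost of X for Country A = hours_X / hours_Y = 6/4 = 3/2 units of Y
Opportunity cost of X for Country B = hours_X / hours_Y = 1/6 = 1/6 units of Y
Terms of trade must be between the two opportunity costs.
Range: 1/6 to 3/2

1/6 to 3/2


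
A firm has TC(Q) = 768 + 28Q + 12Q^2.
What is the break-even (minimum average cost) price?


AC(Q) = 768/Q + 28 + 12Q
To minimize: dAC/dQ = -768/Q^2 + 12 = 0
Q^2 = 768/12 = 64
Q* = 8
Min AC = 768/8 + 28 + 12*8
Min AC = 96 + 28 + 96 = 220

220


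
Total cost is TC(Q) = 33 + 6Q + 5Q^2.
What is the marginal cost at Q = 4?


MC = dTC/dQ = 6 + 2*5*Q
At Q = 4:
MC = 6 + 10*4
MC = 6 + 40 = 46

46


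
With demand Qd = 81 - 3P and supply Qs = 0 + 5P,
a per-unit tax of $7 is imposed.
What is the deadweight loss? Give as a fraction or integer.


Pre-tax equilibrium quantity: Q* = 405/8
Post-tax equilibrium quantity: Q_tax = 75/2
Reduction in quantity: Q* - Q_tax = 105/8
DWL = (1/2) * tax * (Q* - Q_tax)
DWL = (1/2) * 7 * 105/8 = 735/16

735/16


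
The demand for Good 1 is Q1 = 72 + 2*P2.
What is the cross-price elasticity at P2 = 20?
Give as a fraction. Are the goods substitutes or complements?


dQ1/dP2 = 2
At P2 = 20: Q1 = 72 + 2*20 = 112
Exy = (dQ1/dP2)(P2/Q1) = 2 * 20 / 112 = 5/14
Since Exy > 0, the goods are substitutes.

5/14 (substitutes)


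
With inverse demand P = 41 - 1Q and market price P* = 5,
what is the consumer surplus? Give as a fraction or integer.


Maximum willingness to pay (at Q=0): P_max = 41
Quantity demanded at P* = 5:
Q* = (41 - 5)/1 = 36
CS = (1/2) * Q* * (P_max - P*)
CS = (1/2) * 36 * (41 - 5)
CS = (1/2) * 36 * 36 = 648

648


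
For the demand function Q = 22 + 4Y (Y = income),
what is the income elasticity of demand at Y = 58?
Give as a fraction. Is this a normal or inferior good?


dQ/dY = 4
At Y = 58: Q = 22 + 4*58 = 254
Ey = (dQ/dY)(Y/Q) = 4 * 58 / 254 = 116/127
Since Ey > 0, this is a normal good.

116/127 (normal good)


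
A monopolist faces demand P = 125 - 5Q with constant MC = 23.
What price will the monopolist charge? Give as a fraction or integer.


MR = 125 - 10Q
Set MR = MC: 125 - 10Q = 23
Q* = 51/5
Substitute into demand:
P* = 125 - 5*51/5 = 74

74


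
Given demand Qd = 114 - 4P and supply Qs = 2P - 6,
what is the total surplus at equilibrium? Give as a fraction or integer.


Find equilibrium: 114 - 4P = 2P - 6
114 + 6 = 6P
P* = 120/6 = 20
Q* = 2*20 - 6 = 34
Inverse demand: P = 57/2 - Q/4, so P_max = 57/2
Inverse supply: P = 3 + Q/2, so P_min = 3
CS = (1/2) * 34 * (57/2 - 20) = 289/2
PS = (1/2) * 34 * (20 - 3) = 289
TS = CS + PS = 289/2 + 289 = 867/2

867/2


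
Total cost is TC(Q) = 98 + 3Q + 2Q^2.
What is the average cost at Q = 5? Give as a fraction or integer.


TC(5) = 98 + 3*5 + 2*5^2
TC(5) = 98 + 15 + 50 = 163
AC = TC/Q = 163/5 = 163/5

163/5


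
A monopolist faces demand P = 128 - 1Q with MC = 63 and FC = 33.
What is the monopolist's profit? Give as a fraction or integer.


MR = MC: 128 - 2Q = 63
Q* = 65/2
P* = 128 - 1*65/2 = 191/2
Profit = (P* - MC)*Q* - FC
= (191/2 - 63)*65/2 - 33
= 65/2*65/2 - 33
= 4225/4 - 33 = 4093/4

4093/4


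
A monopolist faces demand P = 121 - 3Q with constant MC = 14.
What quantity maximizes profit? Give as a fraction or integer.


TR = P*Q = (121 - 3Q)Q = 121Q - 3Q^2
MR = dTR/dQ = 121 - 6Q
Set MR = MC:
121 - 6Q = 14
107 = 6Q
Q* = 107/6 = 107/6

107/6


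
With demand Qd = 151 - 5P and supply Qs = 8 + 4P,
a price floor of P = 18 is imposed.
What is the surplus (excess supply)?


At P = 18:
Qd = 151 - 5*18 = 61
Qs = 8 + 4*18 = 80
Surplus = Qs - Qd = 80 - 61 = 19

19


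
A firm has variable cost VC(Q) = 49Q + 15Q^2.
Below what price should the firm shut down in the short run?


AVC(Q) = VC(Q)/Q = 49 + 15Q
AVC is increasing in Q, so minimum AVC is at Q -> 0+.
Min AVC = 49
The firm should shut down if P < 49.

49


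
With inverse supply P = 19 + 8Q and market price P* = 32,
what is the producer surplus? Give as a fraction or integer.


Minimum supply price (at Q=0): P_min = 19
Quantity supplied at P* = 32:
Q* = (32 - 19)/8 = 13/8
PS = (1/2) * Q* * (P* - P_min)
PS = (1/2) * 13/8 * (32 - 19)
PS = (1/2) * 13/8 * 13 = 169/16

169/16


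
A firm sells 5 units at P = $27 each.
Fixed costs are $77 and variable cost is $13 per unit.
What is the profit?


Total Revenue = P * Q = 27 * 5 = $135
Total Cost = FC + VC*Q = 77 + 13*5 = $142
Profit = TR - TC = 135 - 142 = $-7

$-7


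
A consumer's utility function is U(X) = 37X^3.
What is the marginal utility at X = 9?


MU = dU/dX = 37*3*X^(3-1)
MU = 111*X^2
At X = 9:
MU = 111 * 9^2
MU = 111 * 81 = 8991

8991


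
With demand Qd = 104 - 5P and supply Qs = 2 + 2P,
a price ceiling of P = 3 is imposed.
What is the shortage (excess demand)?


At P = 3:
Qd = 104 - 5*3 = 89
Qs = 2 + 2*3 = 8
Shortage = Qd - Qs = 89 - 8 = 81

81


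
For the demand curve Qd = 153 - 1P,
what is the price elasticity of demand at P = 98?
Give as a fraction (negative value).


dQ/dP = -1
At P = 98: Q = 153 - 1*98 = 55
E = (dQ/dP)(P/Q) = (-1)(98/55) = -98/55

-98/55


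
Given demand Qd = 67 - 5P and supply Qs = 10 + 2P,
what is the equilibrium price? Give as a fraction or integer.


At equilibrium, Qd = Qs.
67 - 5P = 10 + 2P
67 - 10 = 5P + 2P
57 = 7P
P* = 57/7 = 57/7

57/7


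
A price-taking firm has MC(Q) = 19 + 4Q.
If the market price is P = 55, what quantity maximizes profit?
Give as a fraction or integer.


In perfect competition, profit is maximized where P = MC.
55 = 19 + 4Q
36 = 4Q
Q* = 36/4 = 9

9


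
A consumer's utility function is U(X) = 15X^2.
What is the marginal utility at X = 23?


MU = dU/dX = 15*2*X^(2-1)
MU = 30*X^1
At X = 23:
MU = 30 * 23^1
MU = 30 * 23 = 690

690


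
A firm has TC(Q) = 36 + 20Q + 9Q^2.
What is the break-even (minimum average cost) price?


AC(Q) = 36/Q + 20 + 9Q
To minimize: dAC/dQ = -36/Q^2 + 9 = 0
Q^2 = 36/9 = 4
Q* = 2
Min AC = 36/2 + 20 + 9*2
Min AC = 18 + 20 + 18 = 56

56


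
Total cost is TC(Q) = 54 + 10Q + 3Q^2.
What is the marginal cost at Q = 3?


MC = dTC/dQ = 10 + 2*3*Q
At Q = 3:
MC = 10 + 6*3
MC = 10 + 18 = 28

28


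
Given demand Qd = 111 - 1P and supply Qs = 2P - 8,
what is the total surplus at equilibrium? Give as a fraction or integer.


Find equilibrium: 111 - 1P = 2P - 8
111 + 8 = 3P
P* = 119/3 = 119/3
Q* = 2*119/3 - 8 = 214/3
Inverse demand: P = 111 - Q/1, so P_max = 111
Inverse supply: P = 4 + Q/2, so P_min = 4
CS = (1/2) * 214/3 * (111 - 119/3) = 22898/9
PS = (1/2) * 214/3 * (119/3 - 4) = 11449/9
TS = CS + PS = 22898/9 + 11449/9 = 11449/3

11449/3


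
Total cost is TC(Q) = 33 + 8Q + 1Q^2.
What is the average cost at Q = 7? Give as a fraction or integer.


TC(7) = 33 + 8*7 + 1*7^2
TC(7) = 33 + 56 + 49 = 138
AC = TC/Q = 138/7 = 138/7

138/7


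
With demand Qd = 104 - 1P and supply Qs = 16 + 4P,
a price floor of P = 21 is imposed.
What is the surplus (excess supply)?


At P = 21:
Qd = 104 - 1*21 = 83
Qs = 16 + 4*21 = 100
Surplus = Qs - Qd = 100 - 83 = 17

17


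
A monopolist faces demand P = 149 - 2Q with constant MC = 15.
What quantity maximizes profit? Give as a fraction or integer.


TR = P*Q = (149 - 2Q)Q = 149Q - 2Q^2
MR = dTR/dQ = 149 - 4Q
Set MR = MC:
149 - 4Q = 15
134 = 4Q
Q* = 134/4 = 67/2

67/2


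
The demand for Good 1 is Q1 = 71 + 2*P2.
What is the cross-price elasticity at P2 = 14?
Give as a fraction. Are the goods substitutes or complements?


dQ1/dP2 = 2
At P2 = 14: Q1 = 71 + 2*14 = 99
Exy = (dQ1/dP2)(P2/Q1) = 2 * 14 / 99 = 28/99
Since Exy > 0, the goods are substitutes.

28/99 (substitutes)


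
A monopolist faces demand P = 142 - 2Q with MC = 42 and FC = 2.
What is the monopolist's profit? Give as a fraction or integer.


MR = MC: 142 - 4Q = 42
Q* = 25
P* = 142 - 2*25 = 92
Profit = (P* - MC)*Q* - FC
= (92 - 42)*25 - 2
= 50*25 - 2
= 1250 - 2 = 1248

1248


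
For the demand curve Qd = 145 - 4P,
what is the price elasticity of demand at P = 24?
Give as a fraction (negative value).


dQ/dP = -4
At P = 24: Q = 145 - 4*24 = 49
E = (dQ/dP)(P/Q) = (-4)(24/49) = -96/49

-96/49


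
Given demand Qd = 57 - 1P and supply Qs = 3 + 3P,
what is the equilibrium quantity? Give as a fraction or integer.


First find equilibrium price:
57 - 1P = 3 + 3P
P* = 54/4 = 27/2
Then substitute into demand:
Q* = 57 - 1 * 27/2 = 87/2

87/2


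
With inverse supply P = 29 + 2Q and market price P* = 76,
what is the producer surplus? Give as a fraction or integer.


Minimum supply price (at Q=0): P_min = 29
Quantity supplied at P* = 76:
Q* = (76 - 29)/2 = 47/2
PS = (1/2) * Q* * (P* - P_min)
PS = (1/2) * 47/2 * (76 - 29)
PS = (1/2) * 47/2 * 47 = 2209/4

2209/4


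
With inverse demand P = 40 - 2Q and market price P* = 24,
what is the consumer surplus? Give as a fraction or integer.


Maximum willingness to pay (at Q=0): P_max = 40
Quantity demanded at P* = 24:
Q* = (40 - 24)/2 = 8
CS = (1/2) * Q* * (P_max - P*)
CS = (1/2) * 8 * (40 - 24)
CS = (1/2) * 8 * 16 = 64

64


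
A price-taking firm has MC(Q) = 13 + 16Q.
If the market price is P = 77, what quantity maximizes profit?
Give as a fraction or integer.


In perfect competition, profit is maximized where P = MC.
77 = 13 + 16Q
64 = 16Q
Q* = 64/16 = 4

4


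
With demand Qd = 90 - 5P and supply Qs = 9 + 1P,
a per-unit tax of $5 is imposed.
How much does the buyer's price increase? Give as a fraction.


With a per-unit tax, the buyer's price increase depends on relative slopes.
Supply slope: d = 1, Demand slope: b = 5
Buyer's price increase = d * tax / (b + d)
= 1 * 5 / (5 + 1)
= 5 / 6 = 5/6

5/6


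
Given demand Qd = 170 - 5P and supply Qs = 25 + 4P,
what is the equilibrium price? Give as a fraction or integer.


At equilibrium, Qd = Qs.
170 - 5P = 25 + 4P
170 - 25 = 5P + 4P
145 = 9P
P* = 145/9 = 145/9

145/9


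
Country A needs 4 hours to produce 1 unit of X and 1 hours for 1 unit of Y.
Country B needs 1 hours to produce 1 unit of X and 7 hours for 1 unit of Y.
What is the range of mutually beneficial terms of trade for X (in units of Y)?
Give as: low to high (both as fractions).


Opportunity cost of X for Country A = hours_X / hours_Y = 4/1 = 4 units of Y
Opportunity cost of X for Country B = hours_X / hours_Y = 1/7 = 1/7 units of Y
Terms of trade must be between the two opportunity costs.
Range: 1/7 to 4

1/7 to 4


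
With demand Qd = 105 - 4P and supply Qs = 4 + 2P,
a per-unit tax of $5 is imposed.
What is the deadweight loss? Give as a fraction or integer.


Pre-tax equilibrium quantity: Q* = 113/3
Post-tax equilibrium quantity: Q_tax = 31
Reduction in quantity: Q* - Q_tax = 20/3
DWL = (1/2) * tax * (Q* - Q_tax)
DWL = (1/2) * 5 * 20/3 = 50/3

50/3


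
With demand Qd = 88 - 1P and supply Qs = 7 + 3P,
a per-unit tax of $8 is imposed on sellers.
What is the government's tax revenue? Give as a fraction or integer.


With tax on sellers, new supply: Qs' = 7 + 3(P - 8)
= 3P - 17
New equilibrium quantity:
Q_new = 247/4
Tax revenue = tax * Q_new = 8 * 247/4 = 494

494


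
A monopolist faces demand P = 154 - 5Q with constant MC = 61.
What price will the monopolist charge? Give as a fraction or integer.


MR = 154 - 10Q
Set MR = MC: 154 - 10Q = 61
Q* = 93/10
Substitute into demand:
P* = 154 - 5*93/10 = 215/2

215/2


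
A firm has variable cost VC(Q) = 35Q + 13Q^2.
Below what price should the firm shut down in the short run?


AVC(Q) = VC(Q)/Q = 35 + 13Q
AVC is increasing in Q, so minimum AVC is at Q -> 0+.
Min AVC = 35
The firm should shut down if P < 35.

35


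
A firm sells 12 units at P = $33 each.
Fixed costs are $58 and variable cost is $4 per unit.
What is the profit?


Total Revenue = P * Q = 33 * 12 = $396
Total Cost = FC + VC*Q = 58 + 4*12 = $106
Profit = TR - TC = 396 - 106 = $290

$290


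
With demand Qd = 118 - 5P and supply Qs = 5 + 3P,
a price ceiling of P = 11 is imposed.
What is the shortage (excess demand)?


At P = 11:
Qd = 118 - 5*11 = 63
Qs = 5 + 3*11 = 38
Shortage = Qd - Qs = 63 - 38 = 25

25


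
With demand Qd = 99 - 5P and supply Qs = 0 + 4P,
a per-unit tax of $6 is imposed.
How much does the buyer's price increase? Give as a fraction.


With a per-unit tax, the buyer's price increase depends on relative slopes.
Supply slope: d = 4, Demand slope: b = 5
Buyer's price increase = d * tax / (b + d)
= 4 * 6 / (5 + 4)
= 24 / 9 = 8/3

8/3


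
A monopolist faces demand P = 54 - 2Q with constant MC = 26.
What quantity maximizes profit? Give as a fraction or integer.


TR = P*Q = (54 - 2Q)Q = 54Q - 2Q^2
MR = dTR/dQ = 54 - 4Q
Set MR = MC:
54 - 4Q = 26
28 = 4Q
Q* = 28/4 = 7

7


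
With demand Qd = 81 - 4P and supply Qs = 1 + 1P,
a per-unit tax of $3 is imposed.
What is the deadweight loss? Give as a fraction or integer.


Pre-tax equilibrium quantity: Q* = 17
Post-tax equilibrium quantity: Q_tax = 73/5
Reduction in quantity: Q* - Q_tax = 12/5
DWL = (1/2) * tax * (Q* - Q_tax)
DWL = (1/2) * 3 * 12/5 = 18/5

18/5


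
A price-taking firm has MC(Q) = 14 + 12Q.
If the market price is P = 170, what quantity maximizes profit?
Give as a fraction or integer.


In perfect competition, profit is maximized where P = MC.
170 = 14 + 12Q
156 = 12Q
Q* = 156/12 = 13

13


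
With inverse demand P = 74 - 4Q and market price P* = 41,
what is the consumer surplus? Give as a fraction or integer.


Maximum willingness to pay (at Q=0): P_max = 74
Quantity demanded at P* = 41:
Q* = (74 - 41)/4 = 33/4
CS = (1/2) * Q* * (P_max - P*)
CS = (1/2) * 33/4 * (74 - 41)
CS = (1/2) * 33/4 * 33 = 1089/8

1089/8


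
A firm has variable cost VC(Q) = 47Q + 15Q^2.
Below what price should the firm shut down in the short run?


AVC(Q) = VC(Q)/Q = 47 + 15Q
AVC is increasing in Q, so minimum AVC is at Q -> 0+.
Min AVC = 47
The firm should shut down if P < 47.

47


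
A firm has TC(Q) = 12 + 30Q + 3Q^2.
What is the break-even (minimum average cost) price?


AC(Q) = 12/Q + 30 + 3Q
To minimize: dAC/dQ = -12/Q^2 + 3 = 0
Q^2 = 12/3 = 4
Q* = 2
Min AC = 12/2 + 30 + 3*2
Min AC = 6 + 30 + 6 = 42

42


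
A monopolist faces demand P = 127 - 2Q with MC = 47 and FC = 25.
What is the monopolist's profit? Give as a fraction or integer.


MR = MC: 127 - 4Q = 47
Q* = 20
P* = 127 - 2*20 = 87
Profit = (P* - MC)*Q* - FC
= (87 - 47)*20 - 25
= 40*20 - 25
= 800 - 25 = 775

775


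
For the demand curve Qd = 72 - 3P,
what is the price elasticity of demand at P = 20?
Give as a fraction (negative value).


dQ/dP = -3
At P = 20: Q = 72 - 3*20 = 12
E = (dQ/dP)(P/Q) = (-3)(20/12) = -5

-5


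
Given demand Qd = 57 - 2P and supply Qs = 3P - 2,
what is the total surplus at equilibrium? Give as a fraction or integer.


Find equilibrium: 57 - 2P = 3P - 2
57 + 2 = 5P
P* = 59/5 = 59/5
Q* = 3*59/5 - 2 = 167/5
Inverse demand: P = 57/2 - Q/2, so P_max = 57/2
Inverse supply: P = 2/3 + Q/3, so P_min = 2/3
CS = (1/2) * 167/5 * (57/2 - 59/5) = 27889/100
PS = (1/2) * 167/5 * (59/5 - 2/3) = 27889/150
TS = CS + PS = 27889/100 + 27889/150 = 27889/60

27889/60


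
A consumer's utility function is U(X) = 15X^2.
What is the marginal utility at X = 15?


MU = dU/dX = 15*2*X^(2-1)
MU = 30*X^1
At X = 15:
MU = 30 * 15^1
MU = 30 * 15 = 450

450


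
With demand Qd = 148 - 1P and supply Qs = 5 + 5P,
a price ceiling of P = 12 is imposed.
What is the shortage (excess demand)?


At P = 12:
Qd = 148 - 1*12 = 136
Qs = 5 + 5*12 = 65
Shortage = Qd - Qs = 136 - 65 = 71

71


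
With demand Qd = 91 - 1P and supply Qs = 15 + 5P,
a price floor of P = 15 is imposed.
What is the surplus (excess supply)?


At P = 15:
Qd = 91 - 1*15 = 76
Qs = 15 + 5*15 = 90
Surplus = Qs - Qd = 90 - 76 = 14

14


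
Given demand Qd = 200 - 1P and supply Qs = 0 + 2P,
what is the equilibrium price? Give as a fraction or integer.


At equilibrium, Qd = Qs.
200 - 1P = 0 + 2P
200 - 0 = 1P + 2P
200 = 3P
P* = 200/3 = 200/3

200/3


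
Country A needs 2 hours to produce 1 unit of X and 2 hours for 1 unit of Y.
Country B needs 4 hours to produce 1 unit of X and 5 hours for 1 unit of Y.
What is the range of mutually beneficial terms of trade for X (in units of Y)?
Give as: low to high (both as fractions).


Opportunity cost of X for Country A = hours_X / hours_Y = 2/2 = 1 units of Y
Opportunity cost of X for Country B = hours_X / hours_Y = 4/5 = 4/5 units of Y
Terms of trade must be between the two opportunity costs.
Range: 4/5 to 1

4/5 to 1


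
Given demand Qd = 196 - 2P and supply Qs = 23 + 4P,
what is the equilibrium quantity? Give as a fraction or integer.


First find equilibrium price:
196 - 2P = 23 + 4P
P* = 173/6 = 173/6
Then substitute into demand:
Q* = 196 - 2 * 173/6 = 415/3

415/3


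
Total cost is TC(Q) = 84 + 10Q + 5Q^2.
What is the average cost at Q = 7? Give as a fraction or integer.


TC(7) = 84 + 10*7 + 5*7^2
TC(7) = 84 + 70 + 245 = 399
AC = TC/Q = 399/7 = 57

57


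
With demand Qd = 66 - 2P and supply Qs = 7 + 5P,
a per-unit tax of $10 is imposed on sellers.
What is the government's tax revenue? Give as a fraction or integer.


With tax on sellers, new supply: Qs' = 7 + 5(P - 10)
= 5P - 43
New equilibrium quantity:
Q_new = 244/7
Tax revenue = tax * Q_new = 10 * 244/7 = 2440/7

2440/7


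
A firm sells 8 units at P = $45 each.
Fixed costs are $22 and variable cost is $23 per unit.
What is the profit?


Total Revenue = P * Q = 45 * 8 = $360
Total Cost = FC + VC*Q = 22 + 23*8 = $206
Profit = TR - TC = 360 - 206 = $154

$154


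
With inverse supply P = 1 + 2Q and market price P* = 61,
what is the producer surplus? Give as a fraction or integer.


Minimum supply price (at Q=0): P_min = 1
Quantity supplied at P* = 61:
Q* = (61 - 1)/2 = 30
PS = (1/2) * Q* * (P* - P_min)
PS = (1/2) * 30 * (61 - 1)
PS = (1/2) * 30 * 60 = 900

900


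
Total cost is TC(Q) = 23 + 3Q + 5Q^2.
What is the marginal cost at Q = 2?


MC = dTC/dQ = 3 + 2*5*Q
At Q = 2:
MC = 3 + 10*2
MC = 3 + 20 = 23

23


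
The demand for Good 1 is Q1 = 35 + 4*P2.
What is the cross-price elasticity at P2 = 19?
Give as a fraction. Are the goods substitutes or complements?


dQ1/dP2 = 4
At P2 = 19: Q1 = 35 + 4*19 = 111
Exy = (dQ1/dP2)(P2/Q1) = 4 * 19 / 111 = 76/111
Since Exy > 0, the goods are substitutes.

76/111 (substitutes)


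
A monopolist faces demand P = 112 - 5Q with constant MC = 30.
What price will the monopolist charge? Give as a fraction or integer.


MR = 112 - 10Q
Set MR = MC: 112 - 10Q = 30
Q* = 41/5
Substitute into demand:
P* = 112 - 5*41/5 = 71

71


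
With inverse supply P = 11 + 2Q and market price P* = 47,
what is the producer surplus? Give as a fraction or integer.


Minimum supply price (at Q=0): P_min = 11
Quantity supplied at P* = 47:
Q* = (47 - 11)/2 = 18
PS = (1/2) * Q* * (P* - P_min)
PS = (1/2) * 18 * (47 - 11)
PS = (1/2) * 18 * 36 = 324

324


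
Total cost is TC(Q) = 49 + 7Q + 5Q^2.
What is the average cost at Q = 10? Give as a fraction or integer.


TC(10) = 49 + 7*10 + 5*10^2
TC(10) = 49 + 70 + 500 = 619
AC = TC/Q = 619/10 = 619/10

619/10


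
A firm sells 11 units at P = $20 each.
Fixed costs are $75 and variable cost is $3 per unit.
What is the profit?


Total Revenue = P * Q = 20 * 11 = $220
Total Cost = FC + VC*Q = 75 + 3*11 = $108
Profit = TR - TC = 220 - 108 = $112

$112


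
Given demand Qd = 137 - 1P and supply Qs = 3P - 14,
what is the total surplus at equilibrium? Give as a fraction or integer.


Find equilibrium: 137 - 1P = 3P - 14
137 + 14 = 4P
P* = 151/4 = 151/4
Q* = 3*151/4 - 14 = 397/4
Inverse demand: P = 137 - Q/1, so P_max = 137
Inverse supply: P = 14/3 + Q/3, so P_min = 14/3
CS = (1/2) * 397/4 * (137 - 151/4) = 157609/32
PS = (1/2) * 397/4 * (151/4 - 14/3) = 157609/96
TS = CS + PS = 157609/32 + 157609/96 = 157609/24

157609/24


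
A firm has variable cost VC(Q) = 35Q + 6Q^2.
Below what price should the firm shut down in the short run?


AVC(Q) = VC(Q)/Q = 35 + 6Q
AVC is increasing in Q, so minimum AVC is at Q -> 0+.
Min AVC = 35
The firm should shut down if P < 35.

35


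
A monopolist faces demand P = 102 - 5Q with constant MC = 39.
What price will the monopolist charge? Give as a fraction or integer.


MR = 102 - 10Q
Set MR = MC: 102 - 10Q = 39
Q* = 63/10
Substitute into demand:
P* = 102 - 5*63/10 = 141/2

141/2


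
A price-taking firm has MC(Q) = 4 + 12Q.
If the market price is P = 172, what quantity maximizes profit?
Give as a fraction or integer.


In perfect competition, profit is maximized where P = MC.
172 = 4 + 12Q
168 = 12Q
Q* = 168/12 = 14

14


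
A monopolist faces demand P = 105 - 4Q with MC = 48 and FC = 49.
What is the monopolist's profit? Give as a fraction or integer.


MR = MC: 105 - 8Q = 48
Q* = 57/8
P* = 105 - 4*57/8 = 153/2
Profit = (P* - MC)*Q* - FC
= (153/2 - 48)*57/8 - 49
= 57/2*57/8 - 49
= 3249/16 - 49 = 2465/16

2465/16


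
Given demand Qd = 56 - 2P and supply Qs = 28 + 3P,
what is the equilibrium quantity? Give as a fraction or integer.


First find equilibrium price:
56 - 2P = 28 + 3P
P* = 28/5 = 28/5
Then substitute into demand:
Q* = 56 - 2 * 28/5 = 224/5

224/5


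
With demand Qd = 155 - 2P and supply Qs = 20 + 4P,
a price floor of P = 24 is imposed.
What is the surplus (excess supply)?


At P = 24:
Qd = 155 - 2*24 = 107
Qs = 20 + 4*24 = 116
Surplus = Qs - Qd = 116 - 107 = 9

9


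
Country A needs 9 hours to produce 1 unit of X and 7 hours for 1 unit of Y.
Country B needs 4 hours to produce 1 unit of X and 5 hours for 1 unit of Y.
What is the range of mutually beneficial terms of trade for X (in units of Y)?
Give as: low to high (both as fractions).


Opportunity cost of X for Country A = hours_X / hours_Y = 9/7 = 9/7 units of Y
Opportunity cost of X for Country B = hours_X / hours_Y = 4/5 = 4/5 units of Y
Terms of trade must be between the two opportunity costs.
Range: 4/5 to 9/7

4/5 to 9/7


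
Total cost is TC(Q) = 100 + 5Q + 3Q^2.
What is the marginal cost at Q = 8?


MC = dTC/dQ = 5 + 2*3*Q
At Q = 8:
MC = 5 + 6*8
MC = 5 + 48 = 53

53


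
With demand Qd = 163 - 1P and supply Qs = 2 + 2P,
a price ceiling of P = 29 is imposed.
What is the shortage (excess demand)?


At P = 29:
Qd = 163 - 1*29 = 134
Qs = 2 + 2*29 = 60
Shortage = Qd - Qs = 134 - 60 = 74

74


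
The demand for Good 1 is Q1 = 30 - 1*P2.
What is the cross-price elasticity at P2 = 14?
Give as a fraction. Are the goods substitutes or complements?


dQ1/dP2 = -1
At P2 = 14: Q1 = 30 - 1*14 = 16
Exy = (dQ1/dP2)(P2/Q1) = -1 * 14 / 16 = -7/8
Since Exy < 0, the goods are complements.

-7/8 (complements)


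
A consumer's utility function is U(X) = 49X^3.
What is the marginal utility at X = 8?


MU = dU/dX = 49*3*X^(3-1)
MU = 147*X^2
At X = 8:
MU = 147 * 8^2
MU = 147 * 64 = 9408

9408


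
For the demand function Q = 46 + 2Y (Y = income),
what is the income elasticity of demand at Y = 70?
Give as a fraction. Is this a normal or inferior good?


dQ/dY = 2
At Y = 70: Q = 46 + 2*70 = 186
Ey = (dQ/dY)(Y/Q) = 2 * 70 / 186 = 70/93
Since Ey > 0, this is a normal good.

70/93 (normal good)


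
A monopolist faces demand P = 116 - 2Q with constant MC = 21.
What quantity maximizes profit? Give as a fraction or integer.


TR = P*Q = (116 - 2Q)Q = 116Q - 2Q^2
MR = dTR/dQ = 116 - 4Q
Set MR = MC:
116 - 4Q = 21
95 = 4Q
Q* = 95/4 = 95/4

95/4


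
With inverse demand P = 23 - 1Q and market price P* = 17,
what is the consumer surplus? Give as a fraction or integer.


Maximum willingness to pay (at Q=0): P_max = 23
Quantity demanded at P* = 17:
Q* = (23 - 17)/1 = 6
CS = (1/2) * Q* * (P_max - P*)
CS = (1/2) * 6 * (23 - 17)
CS = (1/2) * 6 * 6 = 18

18


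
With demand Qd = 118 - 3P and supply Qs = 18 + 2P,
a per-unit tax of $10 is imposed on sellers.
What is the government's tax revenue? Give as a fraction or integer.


With tax on sellers, new supply: Qs' = 18 + 2(P - 10)
= 2P - 2
New equilibrium quantity:
Q_new = 46
Tax revenue = tax * Q_new = 10 * 46 = 460

460


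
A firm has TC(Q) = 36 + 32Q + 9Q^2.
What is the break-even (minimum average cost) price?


AC(Q) = 36/Q + 32 + 9Q
To minimize: dAC/dQ = -36/Q^2 + 9 = 0
Q^2 = 36/9 = 4
Q* = 2
Min AC = 36/2 + 32 + 9*2
Min AC = 18 + 32 + 18 = 68

68


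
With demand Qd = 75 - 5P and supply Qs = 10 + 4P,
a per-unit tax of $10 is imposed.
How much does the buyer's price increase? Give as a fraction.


With a per-unit tax, the buyer's price increase depends on relative slopes.
Supply slope: d = 4, Demand slope: b = 5
Buyer's price increase = d * tax / (b + d)
= 4 * 10 / (5 + 4)
= 40 / 9 = 40/9

40/9


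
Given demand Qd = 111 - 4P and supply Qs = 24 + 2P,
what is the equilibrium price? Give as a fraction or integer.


At equilibrium, Qd = Qs.
111 - 4P = 24 + 2P
111 - 24 = 4P + 2P
87 = 6P
P* = 87/6 = 29/2

29/2


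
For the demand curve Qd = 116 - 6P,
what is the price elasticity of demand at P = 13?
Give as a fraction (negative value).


dQ/dP = -6
At P = 13: Q = 116 - 6*13 = 38
E = (dQ/dP)(P/Q) = (-6)(13/38) = -39/19

-39/19


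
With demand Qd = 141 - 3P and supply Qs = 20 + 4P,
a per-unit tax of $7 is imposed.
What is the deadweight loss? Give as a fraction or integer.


Pre-tax equilibrium quantity: Q* = 624/7
Post-tax equilibrium quantity: Q_tax = 540/7
Reduction in quantity: Q* - Q_tax = 12
DWL = (1/2) * tax * (Q* - Q_tax)
DWL = (1/2) * 7 * 12 = 42

42


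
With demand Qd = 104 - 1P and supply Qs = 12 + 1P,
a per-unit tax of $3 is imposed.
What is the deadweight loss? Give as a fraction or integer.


Pre-tax equilibrium quantity: Q* = 58
Post-tax equilibrium quantity: Q_tax = 113/2
Reduction in quantity: Q* - Q_tax = 3/2
DWL = (1/2) * tax * (Q* - Q_tax)
DWL = (1/2) * 3 * 3/2 = 9/4

9/4


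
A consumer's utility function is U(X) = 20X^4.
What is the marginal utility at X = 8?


MU = dU/dX = 20*4*X^(4-1)
MU = 80*X^3
At X = 8:
MU = 80 * 8^3
MU = 80 * 512 = 40960

40960


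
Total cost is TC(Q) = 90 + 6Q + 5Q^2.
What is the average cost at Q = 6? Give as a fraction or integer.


TC(6) = 90 + 6*6 + 5*6^2
TC(6) = 90 + 36 + 180 = 306
AC = TC/Q = 306/6 = 51

51


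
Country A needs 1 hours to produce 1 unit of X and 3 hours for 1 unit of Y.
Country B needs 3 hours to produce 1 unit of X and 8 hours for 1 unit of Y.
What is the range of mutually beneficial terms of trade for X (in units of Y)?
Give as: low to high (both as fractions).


Opportunity cost of X for Country A = hours_X / hours_Y = 1/3 = 1/3 units of Y
Opportunity cost of X for Country B = hours_X / hours_Y = 3/8 = 3/8 units of Y
Terms of trade must be between the two opportunity costs.
Range: 1/3 to 3/8

1/3 to 3/8


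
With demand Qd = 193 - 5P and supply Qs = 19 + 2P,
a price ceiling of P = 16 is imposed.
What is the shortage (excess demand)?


At P = 16:
Qd = 193 - 5*16 = 113
Qs = 19 + 2*16 = 51
Shortage = Qd - Qs = 113 - 51 = 62

62


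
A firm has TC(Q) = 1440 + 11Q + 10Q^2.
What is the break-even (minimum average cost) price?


AC(Q) = 1440/Q + 11 + 10Q
To minimize: dAC/dQ = -1440/Q^2 + 10 = 0
Q^2 = 1440/10 = 144
Q* = 12
Min AC = 1440/12 + 11 + 10*12
Min AC = 120 + 11 + 120 = 251

251


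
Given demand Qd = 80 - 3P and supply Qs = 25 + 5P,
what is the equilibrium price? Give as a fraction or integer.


At equilibrium, Qd = Qs.
80 - 3P = 25 + 5P
80 - 25 = 3P + 5P
55 = 8P
P* = 55/8 = 55/8

55/8


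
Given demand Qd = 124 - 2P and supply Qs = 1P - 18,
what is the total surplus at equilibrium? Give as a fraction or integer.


Find equilibrium: 124 - 2P = 1P - 18
124 + 18 = 3P
P* = 142/3 = 142/3
Q* = 1*142/3 - 18 = 88/3
Inverse demand: P = 62 - Q/2, so P_max = 62
Inverse supply: P = 18 + Q/1, so P_min = 18
CS = (1/2) * 88/3 * (62 - 142/3) = 1936/9
PS = (1/2) * 88/3 * (142/3 - 18) = 3872/9
TS = CS + PS = 1936/9 + 3872/9 = 1936/3

1936/3


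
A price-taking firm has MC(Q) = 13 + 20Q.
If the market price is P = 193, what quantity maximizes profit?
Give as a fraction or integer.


In perfect competition, profit is maximized where P = MC.
193 = 13 + 20Q
180 = 20Q
Q* = 180/20 = 9

9


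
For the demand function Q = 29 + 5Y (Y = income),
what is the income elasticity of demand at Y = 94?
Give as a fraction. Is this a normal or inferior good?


dQ/dY = 5
At Y = 94: Q = 29 + 5*94 = 499
Ey = (dQ/dY)(Y/Q) = 5 * 94 / 499 = 470/499
Since Ey > 0, this is a normal good.

470/499 (normal good)


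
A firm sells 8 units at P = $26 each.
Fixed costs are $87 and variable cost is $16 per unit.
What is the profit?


Total Revenue = P * Q = 26 * 8 = $208
Total Cost = FC + VC*Q = 87 + 16*8 = $215
Profit = TR - TC = 208 - 215 = $-7

$-7


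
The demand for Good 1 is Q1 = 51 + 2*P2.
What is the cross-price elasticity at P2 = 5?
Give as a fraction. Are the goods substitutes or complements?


dQ1/dP2 = 2
At P2 = 5: Q1 = 51 + 2*5 = 61
Exy = (dQ1/dP2)(P2/Q1) = 2 * 5 / 61 = 10/61
Since Exy > 0, the goods are substitutes.

10/61 (substitutes)


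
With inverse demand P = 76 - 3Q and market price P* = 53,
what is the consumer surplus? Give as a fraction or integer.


Maximum willingness to pay (at Q=0): P_max = 76
Quantity demanded at P* = 53:
Q* = (76 - 53)/3 = 23/3
CS = (1/2) * Q* * (P_max - P*)
CS = (1/2) * 23/3 * (76 - 53)
CS = (1/2) * 23/3 * 23 = 529/6

529/6


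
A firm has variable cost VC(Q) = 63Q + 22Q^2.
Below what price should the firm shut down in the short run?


AVC(Q) = VC(Q)/Q = 63 + 22Q
AVC is increasing in Q, so minimum AVC is at Q -> 0+.
Min AVC = 63
The firm should shut down if P < 63.

63


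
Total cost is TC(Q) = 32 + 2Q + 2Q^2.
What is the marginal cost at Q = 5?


MC = dTC/dQ = 2 + 2*2*Q
At Q = 5:
MC = 2 + 4*5
MC = 2 + 20 = 22

22


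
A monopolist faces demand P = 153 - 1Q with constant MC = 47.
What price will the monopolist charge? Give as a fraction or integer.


MR = 153 - 2Q
Set MR = MC: 153 - 2Q = 47
Q* = 53
Substitute into demand:
P* = 153 - 1*53 = 100

100


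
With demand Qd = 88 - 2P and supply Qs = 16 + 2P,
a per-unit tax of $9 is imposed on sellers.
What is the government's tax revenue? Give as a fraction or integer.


With tax on sellers, new supply: Qs' = 16 + 2(P - 9)
= 2P - 2
New equilibrium quantity:
Q_new = 43
Tax revenue = tax * Q_new = 9 * 43 = 387

387


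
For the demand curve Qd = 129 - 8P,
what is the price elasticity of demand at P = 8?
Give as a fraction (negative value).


dQ/dP = -8
At P = 8: Q = 129 - 8*8 = 65
E = (dQ/dP)(P/Q) = (-8)(8/65) = -64/65

-64/65


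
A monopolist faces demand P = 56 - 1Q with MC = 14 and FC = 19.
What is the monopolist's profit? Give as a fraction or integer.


MR = MC: 56 - 2Q = 14
Q* = 21
P* = 56 - 1*21 = 35
Profit = (P* - MC)*Q* - FC
= (35 - 14)*21 - 19
= 21*21 - 19
= 441 - 19 = 422

422


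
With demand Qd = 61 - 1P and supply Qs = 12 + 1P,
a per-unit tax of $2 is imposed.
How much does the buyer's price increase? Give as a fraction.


With a per-unit tax, the buyer's price increase depends on relative slopes.
Supply slope: d = 1, Demand slope: b = 1
Buyer's price increase = d * tax / (b + d)
= 1 * 2 / (1 + 1)
= 2 / 2 = 1

1


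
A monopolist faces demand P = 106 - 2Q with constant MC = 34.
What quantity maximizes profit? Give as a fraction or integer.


TR = P*Q = (106 - 2Q)Q = 106Q - 2Q^2
MR = dTR/dQ = 106 - 4Q
Set MR = MC:
106 - 4Q = 34
72 = 4Q
Q* = 72/4 = 18

18


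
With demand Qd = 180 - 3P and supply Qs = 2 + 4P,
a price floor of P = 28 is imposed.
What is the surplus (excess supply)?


At P = 28:
Qd = 180 - 3*28 = 96
Qs = 2 + 4*28 = 114
Surplus = Qs - Qd = 114 - 96 = 18

18


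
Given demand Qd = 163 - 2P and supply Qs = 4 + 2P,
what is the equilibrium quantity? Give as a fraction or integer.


First find equilibrium price:
163 - 2P = 4 + 2P
P* = 159/4 = 159/4
Then substitute into demand:
Q* = 163 - 2 * 159/4 = 167/2

167/2


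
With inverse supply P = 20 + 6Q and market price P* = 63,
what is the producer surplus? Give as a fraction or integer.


Minimum supply price (at Q=0): P_min = 20
Quantity supplied at P* = 63:
Q* = (63 - 20)/6 = 43/6
PS = (1/2) * Q* * (P* - P_min)
PS = (1/2) * 43/6 * (63 - 20)
PS = (1/2) * 43/6 * 43 = 1849/12

1849/12


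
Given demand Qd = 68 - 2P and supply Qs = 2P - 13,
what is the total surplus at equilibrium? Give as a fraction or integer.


Find equilibrium: 68 - 2P = 2P - 13
68 + 13 = 4P
P* = 81/4 = 81/4
Q* = 2*81/4 - 13 = 55/2
Inverse demand: P = 34 - Q/2, so P_max = 34
Inverse supply: P = 13/2 + Q/2, so P_min = 13/2
CS = (1/2) * 55/2 * (34 - 81/4) = 3025/16
PS = (1/2) * 55/2 * (81/4 - 13/2) = 3025/16
TS = CS + PS = 3025/16 + 3025/16 = 3025/8

3025/8


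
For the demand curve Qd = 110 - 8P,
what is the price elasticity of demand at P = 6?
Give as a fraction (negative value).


dQ/dP = -8
At P = 6: Q = 110 - 8*6 = 62
E = (dQ/dP)(P/Q) = (-8)(6/62) = -24/31

-24/31


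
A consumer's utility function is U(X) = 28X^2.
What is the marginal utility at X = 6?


MU = dU/dX = 28*2*X^(2-1)
MU = 56*X^1
At X = 6:
MU = 56 * 6^1
MU = 56 * 6 = 336

336


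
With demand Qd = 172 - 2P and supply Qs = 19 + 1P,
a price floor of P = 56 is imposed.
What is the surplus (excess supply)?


At P = 56:
Qd = 172 - 2*56 = 60
Qs = 19 + 1*56 = 75
Surplus = Qs - Qd = 75 - 60 = 15

15


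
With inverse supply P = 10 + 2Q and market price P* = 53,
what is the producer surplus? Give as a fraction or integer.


Minimum supply price (at Q=0): P_min = 10
Quantity supplied at P* = 53:
Q* = (53 - 10)/2 = 43/2
PS = (1/2) * Q* * (P* - P_min)
PS = (1/2) * 43/2 * (53 - 10)
PS = (1/2) * 43/2 * 43 = 1849/4

1849/4


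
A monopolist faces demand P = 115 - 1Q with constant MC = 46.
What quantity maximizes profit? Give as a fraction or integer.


TR = P*Q = (115 - 1Q)Q = 115Q - 1Q^2
MR = dTR/dQ = 115 - 2Q
Set MR = MC:
115 - 2Q = 46
69 = 2Q
Q* = 69/2 = 69/2

69/2


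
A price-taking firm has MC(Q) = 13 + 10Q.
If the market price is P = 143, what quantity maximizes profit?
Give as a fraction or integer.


In perfect competition, profit is maximized where P = MC.
143 = 13 + 10Q
130 = 10Q
Q* = 130/10 = 13

13


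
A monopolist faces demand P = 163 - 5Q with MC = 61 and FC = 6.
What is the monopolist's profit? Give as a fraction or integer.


MR = MC: 163 - 10Q = 61
Q* = 51/5
P* = 163 - 5*51/5 = 112
Profit = (P* - MC)*Q* - FC
= (112 - 61)*51/5 - 6
= 51*51/5 - 6
= 2601/5 - 6 = 2571/5

2571/5


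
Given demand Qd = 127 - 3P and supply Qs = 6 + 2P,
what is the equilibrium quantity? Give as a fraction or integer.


First find equilibrium price:
127 - 3P = 6 + 2P
P* = 121/5 = 121/5
Then substitute into demand:
Q* = 127 - 3 * 121/5 = 272/5

272/5


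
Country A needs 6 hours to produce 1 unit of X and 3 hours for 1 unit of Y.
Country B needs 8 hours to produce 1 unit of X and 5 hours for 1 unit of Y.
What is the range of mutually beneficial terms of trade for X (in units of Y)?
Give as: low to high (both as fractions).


Opportunity cost of X for Country A = hours_X / hours_Y = 6/3 = 2 units of Y
Opportunity cost of X for Country B = hours_X / hours_Y = 8/5 = 8/5 units of Y
Terms of trade must be between the two opportunity costs.
Range: 8/5 to 2

8/5 to 2
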